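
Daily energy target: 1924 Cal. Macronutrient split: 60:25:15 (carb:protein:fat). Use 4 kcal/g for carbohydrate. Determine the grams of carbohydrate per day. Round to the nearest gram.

Carbohydrate energy = 60% × 1924 = 1154.4 kcal.
At 4 kcal/g: 1154.4 ÷ 4 = 288.6 g.

289 g/day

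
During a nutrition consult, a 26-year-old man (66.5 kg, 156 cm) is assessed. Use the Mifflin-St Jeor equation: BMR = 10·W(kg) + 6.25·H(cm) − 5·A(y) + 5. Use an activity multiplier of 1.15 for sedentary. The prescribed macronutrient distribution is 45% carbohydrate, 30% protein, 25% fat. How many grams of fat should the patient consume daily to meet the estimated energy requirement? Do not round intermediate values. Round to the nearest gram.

Mifflin-St Jeor (male): BMR = 10(66.5) + 6.25(156) − 5(26) + 5 = 665 + 975 − 130 + 5 = 1515 kcal/day.
TEE = 1515 × 1.15 = 1742.25 kcal/day.
Fat energy = 25% × 1742.25 = 435.5625 kcal.
Fat = 435.5625 ÷ 9 kcal/g = 48.3958 g.

48 g/day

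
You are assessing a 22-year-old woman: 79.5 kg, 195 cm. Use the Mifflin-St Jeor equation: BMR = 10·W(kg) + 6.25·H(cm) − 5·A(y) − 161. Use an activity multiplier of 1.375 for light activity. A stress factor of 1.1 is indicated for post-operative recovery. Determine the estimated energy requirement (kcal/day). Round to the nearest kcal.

Mifflin-St Jeor (female): BMR = 10(79.5) + 6.25(195) − 5(22) − 161 = 795 + 1218.75 − 110 − 161 = 1742.75 kcal/day.
TEE = BMR × activity factor = 1742.75 × 1.375 = 2396.2813 kcal/day.
Apply stress factor: 2396.2813 × 1.1 = 2635.9094 kcal/day.

2636 kcal/day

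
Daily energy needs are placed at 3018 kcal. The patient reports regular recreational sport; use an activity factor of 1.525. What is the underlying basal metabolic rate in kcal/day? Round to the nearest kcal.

1979 kcal/day

BMR = TEE ÷ activity factor = 3018 ÷ 1.525 = 1979.0164 kcal/day.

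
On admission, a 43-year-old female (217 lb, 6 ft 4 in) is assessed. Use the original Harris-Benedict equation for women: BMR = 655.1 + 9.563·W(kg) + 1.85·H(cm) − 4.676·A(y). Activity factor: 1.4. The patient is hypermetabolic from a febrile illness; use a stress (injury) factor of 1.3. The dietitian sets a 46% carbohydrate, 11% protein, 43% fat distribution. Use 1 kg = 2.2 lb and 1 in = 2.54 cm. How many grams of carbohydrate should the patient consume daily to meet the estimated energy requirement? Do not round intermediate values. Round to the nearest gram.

367 g/day

Convert to metric: weight = 217 ÷ 2.2 = 98.6364 kg; height = (6×12 + 4) × 2.54 = 76 × 2.54 = 193.04 cm.
Harris-Benedict: BMR = 655.1 + 9.563(98.6364) + 1.85(193.04) − 4.676(43) = 1754.4155 kcal/day.
TEE = 1754.4155 × 1.4 = 2456.1818 kcal/day.
With stress factor 1.3: 2456.1818 × 1.3 = 3193.0363 kcal/day.
Carbohydrate energy = 46% × 3193.0363 = 1468.7967 kcal.
Carbohydrate = 1468.7967 ÷ 4 kcal/g = 367.1992 g.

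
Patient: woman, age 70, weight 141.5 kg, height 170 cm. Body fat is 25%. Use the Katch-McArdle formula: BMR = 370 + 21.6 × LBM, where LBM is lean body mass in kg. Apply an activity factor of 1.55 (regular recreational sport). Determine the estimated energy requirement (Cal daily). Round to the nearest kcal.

4127 Cal daily

LBM = 141.5 × (1 − 0.25) = 106.125 kg. Katch-McArdle: BMR = 370 + 21.6 × 106.125 = 2662.3 kcal/day.
TEE = BMR × activity factor = 2662.3 × 1.55 = 4126.565 kcal/day.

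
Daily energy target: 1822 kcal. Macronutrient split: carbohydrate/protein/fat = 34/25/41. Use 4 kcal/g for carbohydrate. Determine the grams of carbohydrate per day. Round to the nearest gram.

155 g/day

Carbohydrate energy = 34% × 1822 = 619.48 kcal.
At 4 kcal/g: 619.48 ÷ 4 = 154.87 g.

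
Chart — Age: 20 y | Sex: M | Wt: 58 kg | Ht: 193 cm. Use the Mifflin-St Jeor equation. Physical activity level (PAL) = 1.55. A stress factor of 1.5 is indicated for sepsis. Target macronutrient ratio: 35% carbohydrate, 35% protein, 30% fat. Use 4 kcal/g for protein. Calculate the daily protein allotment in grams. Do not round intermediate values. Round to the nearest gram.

Mifflin-St Jeor (male): BMR = 10(58) + 6.25(193) − 5(20) + 5 = 580 + 1206.25 − 100 + 5 = 1691.25 kcal/day.
TEE = 1691.25 × 1.55 = 2621.4375 kcal/day.
With stress factor 1.5: 2621.4375 × 1.5 = 3932.1563 kcal/day.
Protein energy = 35% × 3932.1563 = 1376.2547 kcal.
Protein = 1376.2547 ÷ 4 kcal/g = 344.0637 g.

344 g/day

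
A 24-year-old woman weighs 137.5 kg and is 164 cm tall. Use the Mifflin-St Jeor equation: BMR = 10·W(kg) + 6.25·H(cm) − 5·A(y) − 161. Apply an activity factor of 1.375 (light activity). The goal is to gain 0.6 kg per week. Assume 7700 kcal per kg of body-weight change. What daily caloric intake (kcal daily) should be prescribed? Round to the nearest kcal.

Mifflin-St Jeor (female): BMR = 10(137.5) + 6.25(164) − 5(24) − 161 = 1375 + 1025 − 120 − 161 = 2119 kcal/day.
TEE = 2119 × 1.375 = 2913.625 kcal/day.
Required daily surplus = 0.6 × 7700 ÷ 7 = 660 kcal/day.
Target intake = 2913.625 + 660 = 3573.625 kcal/day.

3574 kcal daily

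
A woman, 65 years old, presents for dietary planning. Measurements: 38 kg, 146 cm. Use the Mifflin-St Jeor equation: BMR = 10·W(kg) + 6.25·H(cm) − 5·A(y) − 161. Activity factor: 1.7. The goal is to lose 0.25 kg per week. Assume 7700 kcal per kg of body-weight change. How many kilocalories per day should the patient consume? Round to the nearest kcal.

Mifflin-St Jeor (female): BMR = 10(38) + 6.25(146) − 5(65) − 161 = 380 + 912.5 − 325 − 161 = 806.5 kcal/day.
TEE = 806.5 × 1.7 = 1371.05 kcal/day.
Required daily deficit = 0.25 × 7700 ÷ 7 = 275 kcal/day.
Target intake = 1371.05 − 275 = 1096.05 kcal/day.

1096 kilocalories per day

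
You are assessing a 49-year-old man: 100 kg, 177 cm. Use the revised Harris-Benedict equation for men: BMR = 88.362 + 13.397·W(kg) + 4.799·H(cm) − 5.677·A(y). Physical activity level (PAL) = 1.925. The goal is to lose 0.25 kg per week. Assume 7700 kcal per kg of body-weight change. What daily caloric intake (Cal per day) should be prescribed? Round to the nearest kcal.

Harris-Benedict: BMR = 88.362 + 13.397(100) + 4.799(177) − 5.677(49) = 1999.312 kcal/day.
TEE = 1999.312 × 1.925 = 3848.6756 kcal/day.
Required daily deficit = 0.25 × 7700 ÷ 7 = 275 kcal/day.
Target intake = 3848.6756 − 275 = 3573.6756 kcal/day.

3574 Cal per day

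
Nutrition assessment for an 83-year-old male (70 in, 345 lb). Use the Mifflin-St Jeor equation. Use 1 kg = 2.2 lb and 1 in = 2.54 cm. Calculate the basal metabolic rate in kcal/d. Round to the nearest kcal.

2269 kcal/d

Convert to metric: weight = 345 ÷ 2.2 = 156.8182 kg; height = 70 × 2.54 = 177.8 cm.
Mifflin-St Jeor (male): BMR = 10(156.8182) + 6.25(177.8) − 5(83) + 5 = 1568.1818 + 1111.25 − 415 + 5 = 2269.4318 kcal/day.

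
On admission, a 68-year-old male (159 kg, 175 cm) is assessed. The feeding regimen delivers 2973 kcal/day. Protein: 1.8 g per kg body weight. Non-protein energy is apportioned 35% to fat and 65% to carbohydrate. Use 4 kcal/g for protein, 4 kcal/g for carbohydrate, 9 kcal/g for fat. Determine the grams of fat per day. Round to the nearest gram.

Protein = 1.8 × 159 = 286.2 g → 286.2 × 4 = 1144.8 kcal.
Non-protein calories = 2973 − 1144.8 = 1828.2 kcal.
Fat: 35% × 1828.2 = 639.87 kcal; carbohydrate: 1188.33 kcal.
Fat: 639.87 kcal ÷ 9 kcal/g = 71.0967 g.

71 g/day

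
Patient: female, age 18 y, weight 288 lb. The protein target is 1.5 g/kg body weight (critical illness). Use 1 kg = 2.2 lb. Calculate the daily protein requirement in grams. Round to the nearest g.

Weight in kg = 288 ÷ 2.2 = 130.9091 kg.
Protein = 1.5 g/kg × 130.9091 kg = 196.3636 g/day.

196 g/day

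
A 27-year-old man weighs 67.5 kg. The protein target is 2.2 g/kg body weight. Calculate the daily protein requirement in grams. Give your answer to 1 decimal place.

148.5 g/day

Protein = 2.2 g/kg × 67.5 kg = 148.5 g/day.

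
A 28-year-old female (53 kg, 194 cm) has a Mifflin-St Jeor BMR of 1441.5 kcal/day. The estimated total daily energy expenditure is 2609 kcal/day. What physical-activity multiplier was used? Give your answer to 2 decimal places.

1.81

Activity factor = TEE ÷ BMR = 2609 ÷ 1441.5 = 1.81.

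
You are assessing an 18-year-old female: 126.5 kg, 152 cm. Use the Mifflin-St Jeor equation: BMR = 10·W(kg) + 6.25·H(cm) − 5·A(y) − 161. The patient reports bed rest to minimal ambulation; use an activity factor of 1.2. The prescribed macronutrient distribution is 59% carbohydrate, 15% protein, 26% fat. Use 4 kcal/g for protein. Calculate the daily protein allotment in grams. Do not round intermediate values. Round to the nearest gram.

88 g/day

Mifflin-St Jeor (female): BMR = 10(126.5) + 6.25(152) − 5(18) − 161 = 1265 + 950 − 90 − 161 = 1964 kcal/day.
TEE = 1964 × 1.2 = 2356.8 kcal/day.
Protein energy = 15% × 2356.8 = 353.52 kcal.
Protein = 353.52 ÷ 4 kcal/g = 88.38 g.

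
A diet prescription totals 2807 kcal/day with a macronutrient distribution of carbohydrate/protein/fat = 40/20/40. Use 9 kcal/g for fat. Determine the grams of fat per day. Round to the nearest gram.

Fat energy = 40% × 2807 = 1122.8 kcal.
At 9 kcal/g: 1122.8 ÷ 9 = 124.7556 g.

125 g/day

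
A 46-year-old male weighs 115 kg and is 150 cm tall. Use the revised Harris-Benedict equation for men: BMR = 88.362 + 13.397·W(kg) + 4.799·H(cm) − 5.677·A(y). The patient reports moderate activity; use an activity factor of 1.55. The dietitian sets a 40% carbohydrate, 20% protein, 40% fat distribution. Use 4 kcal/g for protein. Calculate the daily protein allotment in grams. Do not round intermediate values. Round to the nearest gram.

Harris-Benedict: BMR = 88.362 + 13.397(115) + 4.799(150) − 5.677(46) = 2087.725 kcal/day.
TEE = 2087.725 × 1.55 = 3235.9738 kcal/day.
Protein energy = 20% × 3235.9738 = 647.1948 kcal.
Protein = 647.1948 ÷ 4 kcal/g = 161.7987 g.

162 g/day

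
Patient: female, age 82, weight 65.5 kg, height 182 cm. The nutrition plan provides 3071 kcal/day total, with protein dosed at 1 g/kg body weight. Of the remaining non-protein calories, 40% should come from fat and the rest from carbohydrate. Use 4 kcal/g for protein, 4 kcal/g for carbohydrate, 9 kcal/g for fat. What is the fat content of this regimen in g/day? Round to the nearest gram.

Protein = 1 × 65.5 = 65.5 g → 65.5 × 4 = 262 kcal.
Non-protein calories = 3071 − 262 = 2809 kcal.
Fat: 40% × 2809 = 1123.6 kcal; carbohydrate: 1685.4 kcal.
Fat: 1123.6 kcal ÷ 9 kcal/g = 124.8444 g.

125 g/day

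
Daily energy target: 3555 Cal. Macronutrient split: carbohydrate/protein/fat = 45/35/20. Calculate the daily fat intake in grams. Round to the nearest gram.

Fat energy = 20% × 3555 = 711 kcal.
At 9 kcal/g: 711 ÷ 9 = 79 g.

79 g/day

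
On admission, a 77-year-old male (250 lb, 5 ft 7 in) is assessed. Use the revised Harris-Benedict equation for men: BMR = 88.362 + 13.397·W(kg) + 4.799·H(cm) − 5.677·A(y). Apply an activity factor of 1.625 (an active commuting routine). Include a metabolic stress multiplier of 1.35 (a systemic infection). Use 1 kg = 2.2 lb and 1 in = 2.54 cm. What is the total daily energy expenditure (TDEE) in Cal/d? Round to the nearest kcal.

4366 Cal/d

Convert to metric: weight = 250 ÷ 2.2 = 113.6364 kg; height = (5×12 + 7) × 2.54 = 67 × 2.54 = 170.18 cm.
Harris-Benedict: BMR = 88.362 + 13.397(113.6364) + 4.799(170.18) − 5.677(77) = 1990.3132 kcal/day.
TEE = BMR × activity factor = 1990.3132 × 1.625 = 3234.2589 kcal/day.
Apply stress factor: 3234.2589 × 1.35 = 4366.2495 kcal/day.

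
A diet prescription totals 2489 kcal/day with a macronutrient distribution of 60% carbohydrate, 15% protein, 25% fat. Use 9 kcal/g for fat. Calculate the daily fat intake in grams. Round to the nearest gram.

69 g/day

Fat energy = 25% × 2489 = 622.25 kcal.
At 9 kcal/g: 622.25 ÷ 9 = 69.1389 g.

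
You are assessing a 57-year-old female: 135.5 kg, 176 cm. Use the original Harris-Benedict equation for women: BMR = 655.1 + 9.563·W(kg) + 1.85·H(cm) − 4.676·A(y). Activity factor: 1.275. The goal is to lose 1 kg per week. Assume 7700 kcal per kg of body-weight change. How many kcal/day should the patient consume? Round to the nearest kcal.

Harris-Benedict: BMR = 655.1 + 9.563(135.5) + 1.85(176) − 4.676(57) = 2009.9545 kcal/day.
TEE = 2009.9545 × 1.275 = 2562.692 kcal/day.
Required daily deficit = 1 × 7700 ÷ 7 = 1100 kcal/day.
Target intake = 2562.692 − 1100 = 1462.692 kcal/day.

1463 kcal/day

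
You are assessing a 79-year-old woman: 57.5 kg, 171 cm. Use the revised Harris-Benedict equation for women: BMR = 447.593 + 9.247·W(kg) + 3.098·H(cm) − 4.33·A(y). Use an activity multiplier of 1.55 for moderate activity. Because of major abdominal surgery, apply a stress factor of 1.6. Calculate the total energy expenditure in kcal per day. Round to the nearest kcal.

Harris-Benedict: BMR = 447.593 + 9.247(57.5) + 3.098(171) − 4.33(79) = 1166.9835 kcal/day.
TEE = BMR × activity factor = 1166.9835 × 1.55 = 1808.8244 kcal/day.
Apply stress factor: 1808.8244 × 1.6 = 2894.1191 kcal/day.

2894 kcal per day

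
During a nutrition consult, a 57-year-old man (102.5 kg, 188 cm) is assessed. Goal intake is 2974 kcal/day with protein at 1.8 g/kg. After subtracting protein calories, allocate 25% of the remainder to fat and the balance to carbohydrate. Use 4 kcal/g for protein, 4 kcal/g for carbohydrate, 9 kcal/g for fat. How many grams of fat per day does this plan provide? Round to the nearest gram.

62 g/day

Protein = 1.8 × 102.5 = 184.5 g → 184.5 × 4 = 738 kcal.
Non-protein calories = 2974 − 738 = 2236 kcal.
Fat: 25% × 2236 = 559 kcal; carbohydrate: 1677 kcal.
Fat: 559 kcal ÷ 9 kcal/g = 62.1111 g.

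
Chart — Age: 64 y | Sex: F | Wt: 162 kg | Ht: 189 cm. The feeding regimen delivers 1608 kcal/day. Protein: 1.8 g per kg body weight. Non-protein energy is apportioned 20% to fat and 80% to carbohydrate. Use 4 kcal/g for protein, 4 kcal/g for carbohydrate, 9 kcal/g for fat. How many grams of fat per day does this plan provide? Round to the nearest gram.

10 g/day

Protein = 1.8 × 162 = 291.6 g → 291.6 × 4 = 1166.4 kcal.
Non-protein calories = 1608 − 1166.4 = 441.6 kcal.
Fat: 20% × 441.6 = 88.32 kcal; carbohydrate: 353.28 kcal.
Fat: 88.32 kcal ÷ 9 kcal/g = 9.8133 g.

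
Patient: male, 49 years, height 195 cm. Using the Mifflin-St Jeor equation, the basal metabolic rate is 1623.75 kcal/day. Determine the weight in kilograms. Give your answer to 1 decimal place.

64.5 kg

1623.75 = 10·W + 6.25(195) − 5(49) + 5
10·W = 1623.75 − 978.75 = 645, so W = 64.5 kg.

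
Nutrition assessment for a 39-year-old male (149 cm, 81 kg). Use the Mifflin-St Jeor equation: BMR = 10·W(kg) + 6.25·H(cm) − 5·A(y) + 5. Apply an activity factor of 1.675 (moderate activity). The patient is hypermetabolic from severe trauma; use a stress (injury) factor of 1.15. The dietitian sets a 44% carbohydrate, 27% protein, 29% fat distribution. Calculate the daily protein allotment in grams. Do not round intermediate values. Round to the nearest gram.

Mifflin-St Jeor (male): BMR = 10(81) + 6.25(149) − 5(39) + 5 = 810 + 931.25 − 195 + 5 = 1551.25 kcal/day.
TEE = 1551.25 × 1.675 = 2598.3438 kcal/day.
With stress factor 1.15: 2598.3438 × 1.15 = 2988.0953 kcal/day.
Protein energy = 27% × 2988.0953 = 806.7857 kcal.
Protein = 806.7857 ÷ 4 kcal/g = 201.6964 g.

202 g/day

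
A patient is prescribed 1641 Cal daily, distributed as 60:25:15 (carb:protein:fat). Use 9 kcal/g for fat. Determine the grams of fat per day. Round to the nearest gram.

27 g/day

Fat energy = 15% × 1641 = 246.15 kcal.
At 9 kcal/g: 246.15 ÷ 9 = 27.35 g.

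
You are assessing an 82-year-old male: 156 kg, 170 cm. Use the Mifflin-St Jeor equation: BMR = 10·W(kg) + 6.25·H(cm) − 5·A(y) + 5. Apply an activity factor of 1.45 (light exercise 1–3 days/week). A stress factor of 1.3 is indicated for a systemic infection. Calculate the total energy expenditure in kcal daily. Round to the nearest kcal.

Mifflin-St Jeor (male): BMR = 10(156) + 6.25(170) − 5(82) + 5 = 1560 + 1062.5 − 410 + 5 = 2217.5 kcal/day.
TEE = BMR × activity factor = 2217.5 × 1.45 = 3215.375 kcal/day.
Apply stress factor: 3215.375 × 1.3 = 4179.9875 kcal/day.

4180 kcal daily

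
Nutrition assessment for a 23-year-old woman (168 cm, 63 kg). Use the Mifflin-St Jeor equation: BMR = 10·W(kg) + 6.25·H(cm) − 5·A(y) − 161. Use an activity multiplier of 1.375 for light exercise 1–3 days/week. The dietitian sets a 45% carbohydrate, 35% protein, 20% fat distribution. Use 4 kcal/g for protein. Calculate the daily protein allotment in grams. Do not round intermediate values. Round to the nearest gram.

Mifflin-St Jeor (female): BMR = 10(63) + 6.25(168) − 5(23) − 161 = 630 + 1050 − 115 − 161 = 1404 kcal/day.
TEE = 1404 × 1.375 = 1930.5 kcal/day.
Protein energy = 35% × 1930.5 = 675.675 kcal.
Protein = 675.675 ÷ 4 kcal/g = 168.9188 g.

169 g/day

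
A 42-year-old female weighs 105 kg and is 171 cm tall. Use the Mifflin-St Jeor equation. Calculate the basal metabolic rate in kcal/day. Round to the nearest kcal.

Mifflin-St Jeor (female): BMR = 10(105) + 6.25(171) − 5(42) − 161 = 1050 + 1068.75 − 210 − 161 = 1747.75 kcal/day.

1748 kcal/day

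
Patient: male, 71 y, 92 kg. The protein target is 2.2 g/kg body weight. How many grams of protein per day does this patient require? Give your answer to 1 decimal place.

202.4 g/day

Protein = 2.2 g/kg × 92 kg = 202.4 g/day.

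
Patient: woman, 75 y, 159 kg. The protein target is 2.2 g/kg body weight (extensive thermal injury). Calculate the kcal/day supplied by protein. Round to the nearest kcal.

1399 kcal/day

Protein = 2.2 g/kg × 159 kg = 349.8 g/day.
Protein energy = 349.8 g × 4 kcal/g = 1399.2 kcal/day.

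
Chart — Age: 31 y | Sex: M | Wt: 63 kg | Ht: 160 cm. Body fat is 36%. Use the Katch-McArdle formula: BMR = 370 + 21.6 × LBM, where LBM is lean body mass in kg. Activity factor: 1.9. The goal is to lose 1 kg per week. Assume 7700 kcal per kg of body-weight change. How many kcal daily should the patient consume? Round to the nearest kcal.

LBM = 63 × (1 − 0.36) = 40.32 kg. Katch-McArdle: BMR = 370 + 21.6 × 40.32 = 1240.912 kcal/day.
TEE = 1240.912 × 1.9 = 2357.7328 kcal/day.
Required daily deficit = 1 × 7700 ÷ 7 = 1100 kcal/day.
Target intake = 2357.7328 − 1100 = 1257.7328 kcal/day.

1258 kcal daily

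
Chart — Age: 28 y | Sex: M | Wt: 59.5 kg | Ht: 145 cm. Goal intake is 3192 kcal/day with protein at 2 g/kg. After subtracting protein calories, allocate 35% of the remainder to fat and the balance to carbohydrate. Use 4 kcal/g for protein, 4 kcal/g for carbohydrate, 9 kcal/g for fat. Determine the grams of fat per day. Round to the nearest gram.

106 g/day

Protein = 2 × 59.5 = 119 g → 119 × 4 = 476 kcal.
Non-protein calories = 3192 − 476 = 2716 kcal.
Fat: 35% × 2716 = 950.6 kcal; carbohydrate: 1765.4 kcal.
Fat: 950.6 kcal ÷ 9 kcal/g = 105.6222 g.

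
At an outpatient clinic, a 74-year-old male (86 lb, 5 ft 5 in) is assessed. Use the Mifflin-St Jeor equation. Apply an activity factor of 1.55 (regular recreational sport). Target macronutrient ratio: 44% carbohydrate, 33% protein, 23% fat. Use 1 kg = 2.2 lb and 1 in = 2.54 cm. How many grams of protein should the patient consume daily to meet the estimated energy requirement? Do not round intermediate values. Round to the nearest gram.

135 g/day

Convert to metric: weight = 86 ÷ 2.2 = 39.0909 kg; height = (5×12 + 5) × 2.54 = 65 × 2.54 = 165.1 cm.
Mifflin-St Jeor (male): BMR = 10(39.0909) + 6.25(165.1) − 5(74) + 5 = 390.9091 + 1031.875 − 370 + 5 = 1057.7841 kcal/day.
TEE = 1057.7841 × 1.55 = 1639.5653 kcal/day.
Protein energy = 33% × 1639.5653 = 541.0566 kcal.
Protein = 541.0566 ÷ 4 kcal/g = 135.2641 g.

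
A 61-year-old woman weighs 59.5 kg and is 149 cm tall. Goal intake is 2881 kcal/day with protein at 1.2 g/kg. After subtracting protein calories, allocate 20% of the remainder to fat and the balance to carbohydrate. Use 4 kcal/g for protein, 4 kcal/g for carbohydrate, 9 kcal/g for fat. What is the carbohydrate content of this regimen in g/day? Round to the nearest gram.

Protein = 1.2 × 59.5 = 71.4 g → 71.4 × 4 = 285.6 kcal.
Non-protein calories = 2881 − 285.6 = 2595.4 kcal.
Fat: 20% × 2595.4 = 519.08 kcal; carbohydrate: 2076.32 kcal.
Carbohydrate: 2076.32 kcal ÷ 4 kcal/g = 519.08 g.

519 g/day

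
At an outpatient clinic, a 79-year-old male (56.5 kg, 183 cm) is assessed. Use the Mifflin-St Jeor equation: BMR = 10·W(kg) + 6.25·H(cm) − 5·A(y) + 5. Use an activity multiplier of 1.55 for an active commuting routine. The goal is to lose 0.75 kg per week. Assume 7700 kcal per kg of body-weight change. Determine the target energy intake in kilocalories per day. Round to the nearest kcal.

1219 kilocalories per day

Mifflin-St Jeor (male): BMR = 10(56.5) + 6.25(183) − 5(79) + 5 = 565 + 1143.75 − 395 + 5 = 1318.75 kcal/day.
TEE = 1318.75 × 1.55 = 2044.0625 kcal/day.
Required daily deficit = 0.75 × 7700 ÷ 7 = 825 kcal/day.
Target intake = 2044.0625 − 825 = 1219.0625 kcal/day.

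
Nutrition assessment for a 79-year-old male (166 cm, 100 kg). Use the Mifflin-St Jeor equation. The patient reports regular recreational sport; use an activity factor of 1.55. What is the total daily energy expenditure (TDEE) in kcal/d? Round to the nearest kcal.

Mifflin-St Jeor (male): BMR = 10(100) + 6.25(166) − 5(79) + 5 = 1000 + 1037.5 − 395 + 5 = 1647.5 kcal/day.
TEE = BMR × activity factor = 1647.5 × 1.55 = 2553.625 kcal/day.

2554 kcal/d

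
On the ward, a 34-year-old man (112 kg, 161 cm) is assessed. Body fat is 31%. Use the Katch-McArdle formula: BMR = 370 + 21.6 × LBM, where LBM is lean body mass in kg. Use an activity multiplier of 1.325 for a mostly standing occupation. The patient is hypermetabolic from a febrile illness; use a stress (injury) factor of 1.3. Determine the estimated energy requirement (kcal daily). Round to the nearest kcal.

LBM = 112 × (1 − 0.31) = 77.28 kg. Katch-McArdle: BMR = 370 + 21.6 × 77.28 = 2039.248 kcal/day.
TEE = BMR × activity factor = 2039.248 × 1.325 = 2702.0036 kcal/day.
Apply stress factor: 2702.0036 × 1.3 = 3512.6047 kcal/day.

3513 kcal daily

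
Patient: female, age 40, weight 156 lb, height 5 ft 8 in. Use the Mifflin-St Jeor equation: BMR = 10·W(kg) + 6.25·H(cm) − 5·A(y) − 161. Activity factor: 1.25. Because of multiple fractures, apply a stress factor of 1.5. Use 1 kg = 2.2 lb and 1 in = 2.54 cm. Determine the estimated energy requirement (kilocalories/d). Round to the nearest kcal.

Convert to metric: weight = 156 ÷ 2.2 = 70.9091 kg; height = (5×12 + 8) × 2.54 = 68 × 2.54 = 172.72 cm.
Mifflin-St Jeor (female): BMR = 10(70.9091) + 6.25(172.72) − 5(40) − 161 = 709.0909 + 1079.5 − 200 − 161 = 1427.5909 kcal/day.
TEE = BMR × activity factor = 1427.5909 × 1.25 = 1784.4886 kcal/day.
Apply stress factor: 1784.4886 × 1.5 = 2676.733 kcal/day.

2677 kilocalories/d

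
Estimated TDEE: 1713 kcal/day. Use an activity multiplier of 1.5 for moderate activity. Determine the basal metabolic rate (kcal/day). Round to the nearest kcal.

BMR = TEE ÷ activity factor = 1713 ÷ 1.5 = 1142 kcal/day.

1142 kcal/day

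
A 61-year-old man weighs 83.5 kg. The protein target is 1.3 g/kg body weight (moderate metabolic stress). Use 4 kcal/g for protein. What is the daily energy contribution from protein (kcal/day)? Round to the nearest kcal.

434 kcal/day

Protein = 1.3 g/kg × 83.5 kg = 108.55 g/day.
Protein energy = 108.55 g × 4 kcal/g = 434.2 kcal/day.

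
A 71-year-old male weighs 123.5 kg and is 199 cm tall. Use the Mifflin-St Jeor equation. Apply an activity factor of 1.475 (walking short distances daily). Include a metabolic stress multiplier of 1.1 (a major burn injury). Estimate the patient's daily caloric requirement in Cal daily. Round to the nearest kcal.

Mifflin-St Jeor (male): BMR = 10(123.5) + 6.25(199) − 5(71) + 5 = 1235 + 1243.75 − 355 + 5 = 2128.75 kcal/day.
TEE = BMR × activity factor = 2128.75 × 1.475 = 3139.9063 kcal/day.
Apply stress factor: 3139.9063 × 1.1 = 3453.8969 kcal/day.

3454 Cal daily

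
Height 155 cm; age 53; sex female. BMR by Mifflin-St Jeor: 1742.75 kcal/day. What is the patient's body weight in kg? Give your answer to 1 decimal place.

120.0 kg

1742.75 = 10·W + 6.25(155) − 5(53) − 161
10·W = 1742.75 − 542.75 = 1200, so W = 120 kg.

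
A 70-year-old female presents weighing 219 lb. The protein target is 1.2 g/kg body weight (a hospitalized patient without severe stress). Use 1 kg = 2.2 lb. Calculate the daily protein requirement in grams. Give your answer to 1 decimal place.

119.5 g/day

Weight in kg = 219 ÷ 2.2 = 99.5455 kg.
Protein = 1.2 g/kg × 99.5455 kg = 119.4545 g/day.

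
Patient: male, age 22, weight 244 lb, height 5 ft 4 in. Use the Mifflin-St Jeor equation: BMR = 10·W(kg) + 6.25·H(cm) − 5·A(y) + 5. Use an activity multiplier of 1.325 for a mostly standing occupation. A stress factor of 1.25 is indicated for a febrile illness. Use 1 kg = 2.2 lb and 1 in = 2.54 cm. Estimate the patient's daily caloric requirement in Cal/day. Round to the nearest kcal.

3346 Cal/day

Convert to metric: weight = 244 ÷ 2.2 = 110.9091 kg; height = (5×12 + 4) × 2.54 = 64 × 2.54 = 162.56 cm.
Mifflin-St Jeor (male): BMR = 10(110.9091) + 6.25(162.56) − 5(22) + 5 = 1109.0909 + 1016 − 110 + 5 = 2020.0909 kcal/day.
TEE = BMR × activity factor = 2020.0909 × 1.325 = 2676.6205 kcal/day.
Apply stress factor: 2676.6205 × 1.25 = 3345.7756 kcal/day.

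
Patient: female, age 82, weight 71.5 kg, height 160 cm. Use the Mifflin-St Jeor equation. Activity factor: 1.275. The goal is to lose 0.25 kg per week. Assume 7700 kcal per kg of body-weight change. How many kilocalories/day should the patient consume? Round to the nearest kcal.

1184 kilocalories/day

Mifflin-St Jeor (female): BMR = 10(71.5) + 6.25(160) − 5(82) − 161 = 715 + 1000 − 410 − 161 = 1144 kcal/day.
TEE = 1144 × 1.275 = 1458.6 kcal/day.
Required daily deficit = 0.25 × 7700 ÷ 7 = 275 kcal/day.
Target intake = 1458.6 − 275 = 1183.6 kcal/day.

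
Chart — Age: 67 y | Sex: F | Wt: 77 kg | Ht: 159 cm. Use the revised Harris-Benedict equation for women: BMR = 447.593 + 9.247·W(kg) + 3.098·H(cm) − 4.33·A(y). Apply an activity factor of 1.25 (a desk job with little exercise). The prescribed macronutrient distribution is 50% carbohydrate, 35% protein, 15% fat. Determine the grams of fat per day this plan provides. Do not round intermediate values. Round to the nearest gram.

Harris-Benedict: BMR = 447.593 + 9.247(77) + 3.098(159) − 4.33(67) = 1362.084 kcal/day.
TEE = 1362.084 × 1.25 = 1702.605 kcal/day.
Fat energy = 15% × 1702.605 = 255.3908 kcal.
Fat = 255.3908 ÷ 9 kcal/g = 28.3768 g.

28 g/day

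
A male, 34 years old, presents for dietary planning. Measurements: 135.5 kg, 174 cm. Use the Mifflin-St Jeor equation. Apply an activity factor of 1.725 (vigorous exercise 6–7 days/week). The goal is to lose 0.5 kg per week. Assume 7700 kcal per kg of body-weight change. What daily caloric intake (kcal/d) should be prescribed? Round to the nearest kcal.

3379 kcal/d

Mifflin-St Jeor (male): BMR = 10(135.5) + 6.25(174) − 5(34) + 5 = 1355 + 1087.5 − 170 + 5 = 2277.5 kcal/day.
TEE = 2277.5 × 1.725 = 3928.6875 kcal/day.
Required daily deficit = 0.5 × 7700 ÷ 7 = 550 kcal/day.
Target intake = 3928.6875 − 550 = 3378.6875 kcal/day.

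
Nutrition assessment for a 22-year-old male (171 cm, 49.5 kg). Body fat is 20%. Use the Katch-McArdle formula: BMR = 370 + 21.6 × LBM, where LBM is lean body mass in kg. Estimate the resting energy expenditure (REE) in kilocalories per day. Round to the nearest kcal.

LBM = 49.5 × (1 − 0.2) = 39.6 kg. Katch-McArdle: BMR = 370 + 21.6 × 39.6 = 1225.36 kcal/day.

1225 kilocalories per day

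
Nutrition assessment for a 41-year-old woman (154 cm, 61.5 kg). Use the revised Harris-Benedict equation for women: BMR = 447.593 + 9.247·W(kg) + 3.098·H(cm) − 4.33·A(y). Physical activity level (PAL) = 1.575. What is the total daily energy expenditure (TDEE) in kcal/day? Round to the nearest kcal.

Harris-Benedict: BMR = 447.593 + 9.247(61.5) + 3.098(154) − 4.33(41) = 1315.8455 kcal/day.
TEE = BMR × activity factor = 1315.8455 × 1.575 = 2072.4567 kcal/day.

2072 kcal/day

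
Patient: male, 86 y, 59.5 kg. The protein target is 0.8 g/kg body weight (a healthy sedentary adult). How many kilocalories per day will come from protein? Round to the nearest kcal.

Protein = 0.8 g/kg × 59.5 kg = 47.6 g/day.
Protein energy = 47.6 g × 4 kcal/g = 190.4 kcal/day.

190 kcal/day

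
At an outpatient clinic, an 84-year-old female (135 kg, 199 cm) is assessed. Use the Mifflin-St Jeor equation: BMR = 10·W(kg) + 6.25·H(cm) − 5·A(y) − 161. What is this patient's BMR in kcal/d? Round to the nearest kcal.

Mifflin-St Jeor (female): BMR = 10(135) + 6.25(199) − 5(84) − 161 = 1350 + 1243.75 − 420 − 161 = 2012.75 kcal/day.

2013 kcal/d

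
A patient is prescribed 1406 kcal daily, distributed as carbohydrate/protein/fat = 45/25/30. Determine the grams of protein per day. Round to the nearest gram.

Protein energy = 25% × 1406 = 351.5 kcal.
At 4 kcal/g: 351.5 ÷ 4 = 87.875 g.

88 g/day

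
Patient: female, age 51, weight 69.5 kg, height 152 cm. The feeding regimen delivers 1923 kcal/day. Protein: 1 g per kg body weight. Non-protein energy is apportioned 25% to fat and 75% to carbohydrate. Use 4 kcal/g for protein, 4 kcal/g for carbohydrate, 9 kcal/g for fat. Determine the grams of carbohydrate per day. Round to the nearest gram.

Protein = 1 × 69.5 = 69.5 g → 69.5 × 4 = 278 kcal.
Non-protein calories = 1923 − 278 = 1645 kcal.
Fat: 25% × 1645 = 411.25 kcal; carbohydrate: 1233.75 kcal.
Carbohydrate: 1233.75 kcal ÷ 4 kcal/g = 308.4375 g.

308 g/day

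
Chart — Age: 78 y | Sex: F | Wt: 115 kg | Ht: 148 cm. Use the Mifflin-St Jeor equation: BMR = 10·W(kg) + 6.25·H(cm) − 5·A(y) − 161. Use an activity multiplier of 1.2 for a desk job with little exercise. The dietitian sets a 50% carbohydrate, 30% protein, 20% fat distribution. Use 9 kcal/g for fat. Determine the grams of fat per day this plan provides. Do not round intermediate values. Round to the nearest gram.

41 g/day

Mifflin-St Jeor (female): BMR = 10(115) + 6.25(148) − 5(78) − 161 = 1150 + 925 − 390 − 161 = 1524 kcal/day.
TEE = 1524 × 1.2 = 1828.8 kcal/day.
Fat energy = 20% × 1828.8 = 365.76 kcal.
Fat = 365.76 ÷ 9 kcal/g = 40.64 g.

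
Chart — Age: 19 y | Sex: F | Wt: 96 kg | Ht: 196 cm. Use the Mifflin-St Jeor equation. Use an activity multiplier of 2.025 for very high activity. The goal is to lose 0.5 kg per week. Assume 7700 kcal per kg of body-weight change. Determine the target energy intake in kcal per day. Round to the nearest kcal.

Mifflin-St Jeor (female): BMR = 10(96) + 6.25(196) − 5(19) − 161 = 960 + 1225 − 95 − 161 = 1929 kcal/day.
TEE = 1929 × 2.025 = 3906.225 kcal/day.
Required daily deficit = 0.5 × 7700 ÷ 7 = 550 kcal/day.
Target intake = 3906.225 − 550 = 3356.225 kcal/day.

3356 kcal per day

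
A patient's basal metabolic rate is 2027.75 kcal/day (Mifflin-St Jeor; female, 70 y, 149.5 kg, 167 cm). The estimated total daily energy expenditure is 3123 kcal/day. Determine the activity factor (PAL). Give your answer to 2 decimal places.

1.54

Activity factor = TEE ÷ BMR = 3123 ÷ 2027.75 = 1.54.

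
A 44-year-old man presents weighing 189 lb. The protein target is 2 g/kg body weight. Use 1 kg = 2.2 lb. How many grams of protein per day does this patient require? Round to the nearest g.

Weight in kg = 189 ÷ 2.2 = 85.9091 kg.
Protein = 2 g/kg × 85.9091 kg = 171.8182 g/day.

172 g/day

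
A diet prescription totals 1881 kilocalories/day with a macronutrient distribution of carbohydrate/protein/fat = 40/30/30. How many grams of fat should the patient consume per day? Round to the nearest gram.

63 g/day

Fat energy = 30% × 1881 = 564.3 kcal.
At 9 kcal/g: 564.3 ÷ 9 = 62.7 g.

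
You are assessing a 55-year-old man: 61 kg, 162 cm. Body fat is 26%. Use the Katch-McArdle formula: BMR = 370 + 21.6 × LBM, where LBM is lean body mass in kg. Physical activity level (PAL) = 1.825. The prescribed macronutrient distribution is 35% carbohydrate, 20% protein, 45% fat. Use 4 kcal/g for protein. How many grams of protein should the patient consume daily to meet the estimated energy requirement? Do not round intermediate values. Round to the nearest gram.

LBM = 61 × (1 − 0.26) = 45.14 kg. Katch-McArdle: BMR = 370 + 21.6 × 45.14 = 1345.024 kcal/day.
TEE = 1345.024 × 1.825 = 2454.6688 kcal/day.
Protein energy = 20% × 2454.6688 = 490.9338 kcal.
Protein = 490.9338 ÷ 4 kcal/g = 122.7334 g.

123 g/day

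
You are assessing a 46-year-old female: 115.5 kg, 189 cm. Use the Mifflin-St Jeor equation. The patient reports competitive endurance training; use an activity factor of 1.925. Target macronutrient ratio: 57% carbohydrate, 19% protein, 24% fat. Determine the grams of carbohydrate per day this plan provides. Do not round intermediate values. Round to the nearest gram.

534 g/day

Mifflin-St Jeor (female): BMR = 10(115.5) + 6.25(189) − 5(46) − 161 = 1155 + 1181.25 − 230 − 161 = 1945.25 kcal/day.
TEE = 1945.25 × 1.925 = 3744.6063 kcal/day.
Carbohydrate energy = 57% × 3744.6063 = 2134.4256 kcal.
Carbohydrate = 2134.4256 ÷ 4 kcal/g = 533.6064 g.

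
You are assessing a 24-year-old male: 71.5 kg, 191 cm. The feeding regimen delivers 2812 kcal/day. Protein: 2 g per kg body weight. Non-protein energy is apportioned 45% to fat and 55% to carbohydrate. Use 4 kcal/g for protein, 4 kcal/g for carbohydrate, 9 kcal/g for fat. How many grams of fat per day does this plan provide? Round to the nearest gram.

112 g/day

Protein = 2 × 71.5 = 143 g → 143 × 4 = 572 kcal.
Non-protein calories = 2812 − 572 = 2240 kcal.
Fat: 45% × 2240 = 1008 kcal; carbohydrate: 1232 kcal.
Fat: 1008 kcal ÷ 9 kcal/g = 112 g.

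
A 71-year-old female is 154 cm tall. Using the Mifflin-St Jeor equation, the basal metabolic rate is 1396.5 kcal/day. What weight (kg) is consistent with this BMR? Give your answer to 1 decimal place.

1396.5 = 10·W + 6.25(154) − 5(71) − 161
10·W = 1396.5 − 446.5 = 950, so W = 95 kg.

95.0 kg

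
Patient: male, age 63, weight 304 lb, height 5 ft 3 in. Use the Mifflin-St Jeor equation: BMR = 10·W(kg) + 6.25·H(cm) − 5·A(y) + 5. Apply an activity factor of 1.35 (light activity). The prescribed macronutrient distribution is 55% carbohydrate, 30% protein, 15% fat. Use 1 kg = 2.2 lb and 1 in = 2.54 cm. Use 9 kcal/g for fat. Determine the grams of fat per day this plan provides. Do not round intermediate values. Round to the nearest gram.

47 g/day

Convert to metric: weight = 304 ÷ 2.2 = 138.1818 kg; height = (5×12 + 3) × 2.54 = 63 × 2.54 = 160.02 cm.
Mifflin-St Jeor (male): BMR = 10(138.1818) + 6.25(160.02) − 5(63) + 5 = 1381.8182 + 1000.125 − 315 + 5 = 2071.9432 kcal/day.
TEE = 2071.9432 × 1.35 = 2797.1233 kcal/day.
Fat energy = 15% × 2797.1233 = 419.5685 kcal.
Fat = 419.5685 ÷ 9 kcal/g = 46.6187 g.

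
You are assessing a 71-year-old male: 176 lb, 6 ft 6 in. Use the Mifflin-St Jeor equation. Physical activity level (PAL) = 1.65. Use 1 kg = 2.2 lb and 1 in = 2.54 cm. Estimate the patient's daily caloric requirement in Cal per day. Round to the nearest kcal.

Convert to metric: weight = 176 ÷ 2.2 = 80 kg; height = (6×12 + 6) × 2.54 = 78 × 2.54 = 198.12 cm.
Mifflin-St Jeor (male): BMR = 10(80) + 6.25(198.12) − 5(71) + 5 = 800 + 1238.25 − 355 + 5 = 1688.25 kcal/day.
TEE = BMR × activity factor = 1688.25 × 1.65 = 2785.6125 kcal/day.

2786 Cal per day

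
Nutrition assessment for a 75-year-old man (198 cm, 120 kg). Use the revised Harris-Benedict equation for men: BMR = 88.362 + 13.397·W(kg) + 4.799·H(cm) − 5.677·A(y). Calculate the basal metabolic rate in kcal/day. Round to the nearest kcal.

2220 kcal/day

Harris-Benedict: BMR = 88.362 + 13.397(120) + 4.799(198) − 5.677(75) = 2220.429 kcal/day.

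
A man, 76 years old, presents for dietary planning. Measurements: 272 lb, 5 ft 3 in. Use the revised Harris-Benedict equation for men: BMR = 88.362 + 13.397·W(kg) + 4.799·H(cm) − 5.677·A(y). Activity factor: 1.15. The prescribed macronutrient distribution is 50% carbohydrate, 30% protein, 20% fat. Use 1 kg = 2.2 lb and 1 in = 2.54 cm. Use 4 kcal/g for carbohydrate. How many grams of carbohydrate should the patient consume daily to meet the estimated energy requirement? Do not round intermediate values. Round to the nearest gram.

Convert to metric: weight = 272 ÷ 2.2 = 123.6364 kg; height = (5×12 + 3) × 2.54 = 63 × 2.54 = 160.02 cm.
Harris-Benedict: BMR = 88.362 + 13.397(123.6364) + 4.799(160.02) − 5.677(76) = 2081.2023 kcal/day.
TEE = 2081.2023 × 1.15 = 2393.3827 kcal/day.
Carbohydrate energy = 50% × 2393.3827 = 1196.6913 kcal.
Carbohydrate = 1196.6913 ÷ 4 kcal/g = 299.1728 g.

299 g/day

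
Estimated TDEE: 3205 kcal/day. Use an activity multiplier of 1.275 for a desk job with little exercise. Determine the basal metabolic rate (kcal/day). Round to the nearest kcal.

BMR = TEE ÷ activity factor = 3205 ÷ 1.275 = 2513.7255 kcal/day.

2514 kcal/day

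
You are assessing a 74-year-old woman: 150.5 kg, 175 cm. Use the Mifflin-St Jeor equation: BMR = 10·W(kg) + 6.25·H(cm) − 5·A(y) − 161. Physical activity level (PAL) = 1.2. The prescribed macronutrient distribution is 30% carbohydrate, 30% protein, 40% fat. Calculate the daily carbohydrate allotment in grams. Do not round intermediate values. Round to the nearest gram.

Mifflin-St Jeor (female): BMR = 10(150.5) + 6.25(175) − 5(74) − 161 = 1505 + 1093.75 − 370 − 161 = 2067.75 kcal/day.
TEE = 2067.75 × 1.2 = 2481.3 kcal/day.
Carbohydrate energy = 30% × 2481.3 = 744.39 kcal.
Carbohydrate = 744.39 ÷ 4 kcal/g = 186.0975 g.

186 g/day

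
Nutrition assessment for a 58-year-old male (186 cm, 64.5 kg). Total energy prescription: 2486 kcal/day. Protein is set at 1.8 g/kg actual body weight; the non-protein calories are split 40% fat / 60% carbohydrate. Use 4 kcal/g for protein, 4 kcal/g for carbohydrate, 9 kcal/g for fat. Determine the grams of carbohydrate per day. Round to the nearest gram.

Protein = 1.8 × 64.5 = 116.1 g → 116.1 × 4 = 464.4 kcal.
Non-protein calories = 2486 − 464.4 = 2021.6 kcal.
Fat: 40% × 2021.6 = 808.64 kcal; carbohydrate: 1212.96 kcal.
Carbohydrate: 1212.96 kcal ÷ 4 kcal/g = 303.24 g.

303 g/day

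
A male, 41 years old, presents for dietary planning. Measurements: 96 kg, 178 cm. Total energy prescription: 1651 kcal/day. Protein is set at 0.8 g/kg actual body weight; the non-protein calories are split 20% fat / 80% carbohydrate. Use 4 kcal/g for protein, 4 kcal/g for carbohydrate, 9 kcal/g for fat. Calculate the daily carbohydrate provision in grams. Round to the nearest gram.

269 g/day

Protein = 0.8 × 96 = 76.8 g → 76.8 × 4 = 307.2 kcal.
Non-protein calories = 1651 − 307.2 = 1343.8 kcal.
Fat: 20% × 1343.8 = 268.76 kcal; carbohydrate: 1075.04 kcal.
Carbohydrate: 1075.04 kcal ÷ 4 kcal/g = 268.76 g.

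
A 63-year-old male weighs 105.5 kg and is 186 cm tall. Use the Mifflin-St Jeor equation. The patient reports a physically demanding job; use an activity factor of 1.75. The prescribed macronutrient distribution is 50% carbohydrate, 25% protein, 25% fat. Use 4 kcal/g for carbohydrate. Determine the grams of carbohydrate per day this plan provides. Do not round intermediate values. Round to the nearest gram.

417 g/day

Mifflin-St Jeor (male): BMR = 10(105.5) + 6.25(186) − 5(63) + 5 = 1055 + 1162.5 − 315 + 5 = 1907.5 kcal/day.
TEE = 1907.5 × 1.75 = 3338.125 kcal/day.
Carbohydrate energy = 50% × 3338.125 = 1669.0625 kcal.
Carbohydrate = 1669.0625 ÷ 4 kcal/g = 417.2656 g.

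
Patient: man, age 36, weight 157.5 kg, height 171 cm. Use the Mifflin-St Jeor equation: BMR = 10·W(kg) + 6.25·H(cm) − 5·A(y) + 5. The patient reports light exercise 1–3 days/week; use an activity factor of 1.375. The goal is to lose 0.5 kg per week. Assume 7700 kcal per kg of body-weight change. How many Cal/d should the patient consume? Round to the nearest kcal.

Mifflin-St Jeor (male): BMR = 10(157.5) + 6.25(171) − 5(36) + 5 = 1575 + 1068.75 − 180 + 5 = 2468.75 kcal/day.
TEE = 2468.75 × 1.375 = 3394.5313 kcal/day.
Required daily deficit = 0.5 × 7700 ÷ 7 = 550 kcal/day.
Target intake = 3394.5313 − 550 = 2844.5313 kcal/day.

2845 Cal/d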